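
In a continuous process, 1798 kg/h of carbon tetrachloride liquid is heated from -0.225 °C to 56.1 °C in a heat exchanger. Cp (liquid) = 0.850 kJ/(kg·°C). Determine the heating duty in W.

Q = ṁ·Cp·ΔT = 1798 × 0.850 × (56.1 − -0.225) = 86081 kJ/h
Converting: 86081 / 3600 s = 23.912 kW
Heating duty = 23912 W

Q = 23900 W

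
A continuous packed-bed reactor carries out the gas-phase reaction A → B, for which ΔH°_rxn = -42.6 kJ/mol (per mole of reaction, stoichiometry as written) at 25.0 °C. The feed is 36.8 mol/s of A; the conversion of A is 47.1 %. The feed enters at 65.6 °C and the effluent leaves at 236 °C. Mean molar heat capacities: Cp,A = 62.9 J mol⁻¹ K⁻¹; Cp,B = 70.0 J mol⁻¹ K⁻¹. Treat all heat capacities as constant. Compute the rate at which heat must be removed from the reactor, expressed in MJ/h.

Q_out = 1140 MJ/h

Extent of reaction ξ = 0.471 × 36.8 = 17.333 mol/s
Reaction term: ξ·ΔH°_rxn = 17.333 × -42.6 = -738.38 kJ/s
Sensible, feed 65.6→25 °C: -93.978 kJ/s
Outlet flows (mol/s): A 19.467, B 17.333
Sensible, products 25→236 °C: 514.37 kJ/s
Q = ΔH = -317.98 kJ/s = -317.98 kW
Heat removed = 1144.7 MJ/h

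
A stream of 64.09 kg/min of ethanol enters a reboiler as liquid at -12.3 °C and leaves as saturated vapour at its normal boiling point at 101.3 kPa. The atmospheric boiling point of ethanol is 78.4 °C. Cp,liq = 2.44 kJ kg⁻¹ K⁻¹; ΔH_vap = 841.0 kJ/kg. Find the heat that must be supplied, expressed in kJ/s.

liquid -12.3→78.4 °C: 221.31 kJ/kg
vaporisation at 78.4 °C: 841 kJ/kg
Δh = 221.31 + 841 = 1062.3 kJ/kg
Q = ṁ·Δh = 64.09 kg/min × 1062.3 kJ/kg = 68083 kJ/min
|Q| = 1134.7 kW

Q = 1130 kJ/s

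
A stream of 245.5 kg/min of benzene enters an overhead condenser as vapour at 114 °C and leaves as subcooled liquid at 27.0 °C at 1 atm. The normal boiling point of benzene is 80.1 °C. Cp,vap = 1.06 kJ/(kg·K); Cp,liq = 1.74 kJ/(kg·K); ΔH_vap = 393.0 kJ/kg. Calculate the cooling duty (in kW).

vapour 114→80.1 °C: -35.934 kJ/kg
condensation at 80.1 °C: -393 kJ/kg
liquid 80.1→27.0 °C: -92.394 kJ/kg
Δh = -35.934 + -393 + -92.394 = -521.33 kJ/kg
Q = ṁ·Δh = 245.5 kg/min × -521.33 kJ/kg = -127990 kJ/min
|Q| = 2133.1 kW

Q_c = 2130 kW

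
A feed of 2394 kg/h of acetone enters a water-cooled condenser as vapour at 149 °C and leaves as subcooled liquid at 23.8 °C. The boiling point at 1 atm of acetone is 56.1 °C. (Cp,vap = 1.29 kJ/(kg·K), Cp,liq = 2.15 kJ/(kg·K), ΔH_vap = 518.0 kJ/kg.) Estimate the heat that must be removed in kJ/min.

Q_c = 28200 kJ/min

vapour 149→56.1 °C: -119.84 kJ/kg
condensation at 56.1 °C: -518 kJ/kg
liquid 56.1→23.8 °C: -69.445 kJ/kg
Δh = -119.84 + -518 + -69.445 = -707.29 kJ/kg
Q = ṁ·Δh = 2394 kg/h × -707.29 kJ/kg = -1.6932e+06 kJ/h
|Q| = 470.35 kW = 28221 kJ/min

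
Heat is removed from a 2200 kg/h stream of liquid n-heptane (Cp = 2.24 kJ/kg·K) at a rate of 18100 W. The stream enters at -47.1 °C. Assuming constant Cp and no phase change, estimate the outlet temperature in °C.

Q = 18100 W = 65160 kJ/h
ΔT = Q/(ṁ·Cp) = 65160/(2200×2.24) = 13.222 K
T_out = -47.1 − 13.222 = -60.322 °C

T_out = -60.3 °C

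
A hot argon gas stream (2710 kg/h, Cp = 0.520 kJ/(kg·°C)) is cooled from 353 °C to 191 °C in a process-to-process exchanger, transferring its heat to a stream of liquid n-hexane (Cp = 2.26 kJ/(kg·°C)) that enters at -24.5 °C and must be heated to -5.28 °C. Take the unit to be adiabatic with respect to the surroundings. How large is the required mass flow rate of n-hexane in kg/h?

ṁ_c = 5260 kg/h

Heat released by hot stream: Q = 2710 × 0.520 × (353 − 191) = 228290 kJ/h
Energy balance on cold side (adiabatic exchanger): Q = ṁ_c·Cp_c·(T_c,out − T_c,in)
ṁ_c = 228290 / [2.26 × (-5.28 − -24.5)] = 5255.6 kg/h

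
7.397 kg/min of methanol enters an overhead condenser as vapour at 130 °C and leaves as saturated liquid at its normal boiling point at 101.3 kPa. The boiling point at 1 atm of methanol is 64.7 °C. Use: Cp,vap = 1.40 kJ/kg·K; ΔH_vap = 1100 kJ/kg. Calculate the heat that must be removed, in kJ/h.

vapour 130→64.7 °C: -91.42 kJ/kg
condensation at 64.7 °C: -1100 kJ/kg
Δh = -91.42 + -1100 = -1191.4 kJ/kg
Q = ṁ·Δh = 7.397 kg/min × -1191.4 kJ/kg = -8812.9 kJ/min
|Q| = 146.88 kW = 528780 kJ/h

Q_c = 529000 kJ/h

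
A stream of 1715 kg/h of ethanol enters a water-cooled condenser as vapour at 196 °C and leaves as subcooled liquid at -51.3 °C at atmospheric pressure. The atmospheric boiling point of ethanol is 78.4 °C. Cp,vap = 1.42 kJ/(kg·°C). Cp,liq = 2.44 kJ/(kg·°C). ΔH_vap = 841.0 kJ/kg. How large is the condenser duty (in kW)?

vapour 196→78.4 °C: -166.99 kJ/kg
condensation at 78.4 °C: -841 kJ/kg
liquid 78.4→-51.3 °C: -316.47 kJ/kg
Δh = -166.99 + -841 + -316.47 = -1324.5 kJ/kg
Q = ṁ·Δh = 1715 kg/h × -1324.5 kJ/kg = -2.2714e+06 kJ/h
|Q| = 630.96 kW

Q_c = 631 kW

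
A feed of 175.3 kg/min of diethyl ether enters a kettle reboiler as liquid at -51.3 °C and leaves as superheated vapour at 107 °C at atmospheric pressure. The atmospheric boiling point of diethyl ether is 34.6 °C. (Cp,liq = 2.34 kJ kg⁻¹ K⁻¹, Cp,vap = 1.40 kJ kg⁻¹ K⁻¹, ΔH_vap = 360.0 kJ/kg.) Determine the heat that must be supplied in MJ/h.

liquid -51.3→34.6 °C: 201.01 kJ/kg
vaporisation at 34.6 °C: 360 kJ/kg
vapour 34.6→107 °C: 101.36 kJ/kg
Δh = 201.01 + 360 + 101.36 = 662.37 kJ/kg
Q = ṁ·Δh = 175.3 kg/min × 662.37 kJ/kg = 116110 kJ/min
|Q| = 1935.2 kW = 6966.8 MJ/h

Q = 6970 MJ/h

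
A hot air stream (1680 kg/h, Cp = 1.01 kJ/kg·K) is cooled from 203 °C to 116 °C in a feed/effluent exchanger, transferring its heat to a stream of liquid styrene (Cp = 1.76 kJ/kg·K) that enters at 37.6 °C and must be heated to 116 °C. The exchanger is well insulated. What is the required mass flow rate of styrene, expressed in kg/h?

Heat released by hot stream: Q = 1680 × 1.01 × (203 − 116) = 147620 kJ/h
Energy balance on cold side (adiabatic exchanger): Q = ṁ_c·Cp_c·(T_c,out − T_c,in)
ṁ_c = 147620 / [1.76 × (116 − 37.6)] = 1069.8 kg/h

ṁ_c = 1070 kg/h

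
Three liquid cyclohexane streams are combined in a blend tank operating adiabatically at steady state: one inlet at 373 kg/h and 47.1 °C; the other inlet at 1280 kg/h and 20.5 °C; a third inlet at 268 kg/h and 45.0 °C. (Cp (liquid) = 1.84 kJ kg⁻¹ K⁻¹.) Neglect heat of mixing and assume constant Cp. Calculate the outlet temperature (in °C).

Energy balance with Q = 0: Σ ṁᵢCp,ᵢ(T_out − Tᵢ) = 0
Σ ṁᵢCp,ᵢTᵢ = 373×1.84×47.1 + 1280×1.84×20.5 + 268×1.84×45.0 = 102800
Σ ṁᵢCp,ᵢ = 373×1.84 + 1280×1.84 + 268×1.84 = 3534.6
T_out = 102800 / 3534.6 = 29.083 °C

T_out = 29.1 °C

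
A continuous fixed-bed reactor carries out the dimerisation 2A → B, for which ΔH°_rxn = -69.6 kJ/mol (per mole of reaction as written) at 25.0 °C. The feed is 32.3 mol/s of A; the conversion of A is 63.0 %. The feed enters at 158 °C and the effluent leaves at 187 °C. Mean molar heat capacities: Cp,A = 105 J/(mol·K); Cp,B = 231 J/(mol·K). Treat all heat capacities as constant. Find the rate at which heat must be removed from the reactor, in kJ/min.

Extent of reaction ξ = 0.630 × 32.3 / 2 = 10.174 mol/s
Reaction term: ξ·ΔH°_rxn = 10.174 × -69.6 = -708.15 kJ/s
Sensible, feed 158→25 °C: -451.07 kJ/s
Outlet flows (mol/s): A 11.951, B 10.174
Sensible, products 25→187 °C: 584.04 kJ/s
Q = ΔH = -575.18 kJ/s = -575.18 kW
Heat removed = 34511 kJ/min

Q_out = 34500 kJ/min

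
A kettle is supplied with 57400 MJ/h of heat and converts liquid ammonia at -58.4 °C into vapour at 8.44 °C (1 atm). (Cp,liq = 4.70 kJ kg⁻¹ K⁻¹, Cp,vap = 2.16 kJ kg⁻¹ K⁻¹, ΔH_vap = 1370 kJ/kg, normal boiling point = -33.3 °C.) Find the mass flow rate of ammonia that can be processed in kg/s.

Δh = 4.70×(-33.3−-58.4) + 1370 + 2.16×(8.44−-33.3) = 1578.1 kJ/kg
Q = 57400 MJ/h = 15944 kJ/s = 15944 kJ/s
ṁ = Q/Δh = 15944 / 1578.1 = 10.103 kg/s

ṁ = 10.1 kg/s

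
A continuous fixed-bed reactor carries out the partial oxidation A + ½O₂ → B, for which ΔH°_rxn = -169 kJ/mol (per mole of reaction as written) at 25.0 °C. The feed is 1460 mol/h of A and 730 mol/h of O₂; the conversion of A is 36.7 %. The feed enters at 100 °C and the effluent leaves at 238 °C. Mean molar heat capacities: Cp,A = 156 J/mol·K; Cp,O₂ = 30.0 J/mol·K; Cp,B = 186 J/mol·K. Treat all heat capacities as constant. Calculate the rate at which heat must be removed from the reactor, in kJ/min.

Q_out = 906 kJ/min

Extent of reaction ξ = 0.367 × 1460 = 535.82 mol/h
Reaction term: ξ·ΔH°_rxn = 535.82 × -169 = -90554 kJ/h
Sensible, feed 100→25 °C: -18724 kJ/h
Outlet flows (mol/h): A 924.18, O₂ 462.09, B 535.82
Sensible, products 25→238 °C: 54890 kJ/h
Q = ΔH = -54389 kJ/h = -15.108 kW
Heat removed = 906.48 kJ/min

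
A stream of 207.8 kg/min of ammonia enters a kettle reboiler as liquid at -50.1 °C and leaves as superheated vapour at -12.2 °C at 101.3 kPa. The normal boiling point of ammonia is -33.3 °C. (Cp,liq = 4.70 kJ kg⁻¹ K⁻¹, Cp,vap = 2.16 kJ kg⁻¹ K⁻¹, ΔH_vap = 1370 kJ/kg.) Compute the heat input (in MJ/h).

Q = 18600 MJ/h

liquid -50.1→-33.3 °C: 78.96 kJ/kg
vaporisation at -33.3 °C: 1370 kJ/kg
vapour -33.3→-12.2 °C: 45.576 kJ/kg
Δh = 78.96 + 1370 + 45.576 = 1494.5 kJ/kg
Q = ṁ·Δh = 207.8 kg/min × 1494.5 kJ/kg = 310560 kJ/min
|Q| = 5176.1 kW = 18634 MJ/h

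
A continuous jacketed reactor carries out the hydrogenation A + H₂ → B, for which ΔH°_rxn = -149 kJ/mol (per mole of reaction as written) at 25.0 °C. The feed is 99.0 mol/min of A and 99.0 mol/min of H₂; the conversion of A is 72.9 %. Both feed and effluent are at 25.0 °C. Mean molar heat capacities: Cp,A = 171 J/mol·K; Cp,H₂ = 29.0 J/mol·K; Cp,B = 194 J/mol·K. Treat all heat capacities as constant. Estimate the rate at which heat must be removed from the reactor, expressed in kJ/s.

Q_out = 179 kJ/s

Extent of reaction ξ = 0.729 × 99.0 = 72.171 mol/min
Reaction term: ξ·ΔH°_rxn = 72.171 × -149 = -10753 kJ/min
Q = ΔH = -10753 kJ/min = -179.22 kW
Heat removed = 179.22 kJ/s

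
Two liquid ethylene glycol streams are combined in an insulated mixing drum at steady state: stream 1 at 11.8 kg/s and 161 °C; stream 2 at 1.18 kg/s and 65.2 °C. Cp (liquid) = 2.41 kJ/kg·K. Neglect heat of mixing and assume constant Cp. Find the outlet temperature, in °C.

Adiabatic, steady state ⇒ Σ ṁᵢCp,ᵢ(T_out − Tᵢ) = 0
T_out = Σ ṁᵢCp,ᵢTᵢ / Σ ṁᵢCp,ᵢ
      = 4763.9 / 31.282 = 152.29 °C

T_out = 152 °C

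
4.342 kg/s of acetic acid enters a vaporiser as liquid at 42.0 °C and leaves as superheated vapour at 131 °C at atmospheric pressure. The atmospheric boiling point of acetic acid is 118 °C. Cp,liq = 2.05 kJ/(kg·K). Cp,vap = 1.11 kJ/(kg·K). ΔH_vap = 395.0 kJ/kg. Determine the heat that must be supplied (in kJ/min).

Q = 147000 kJ/min

liquid 42.0→118 °C: 155.8 kJ/kg
vaporisation at 118 °C: 395 kJ/kg
vapour 118→131 °C: 14.43 kJ/kg
Δh = 155.8 + 395 + 14.43 = 565.23 kJ/kg
Q = ṁ·Δh = 4.342 kg/s × 565.23 kJ/kg = 2454.2 kJ/s
|Q| = 2454.2 kW = 147250 kJ/min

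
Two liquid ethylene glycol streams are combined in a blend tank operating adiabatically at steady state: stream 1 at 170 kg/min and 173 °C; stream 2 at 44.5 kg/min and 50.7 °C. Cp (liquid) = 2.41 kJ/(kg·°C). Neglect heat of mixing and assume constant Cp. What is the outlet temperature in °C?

T_out = 148 °C

Adiabatic, steady state ⇒ Σ ṁᵢCp,ᵢ(T_out − Tᵢ) = 0
Σ ṁᵢCp,ᵢTᵢ = 170×2.41×173 + 44.5×2.41×50.7 = 76315
Σ ṁᵢCp,ᵢ = 170×2.41 + 44.5×2.41 = 516.95
T_out = 76315 / 516.95 = 147.63 °C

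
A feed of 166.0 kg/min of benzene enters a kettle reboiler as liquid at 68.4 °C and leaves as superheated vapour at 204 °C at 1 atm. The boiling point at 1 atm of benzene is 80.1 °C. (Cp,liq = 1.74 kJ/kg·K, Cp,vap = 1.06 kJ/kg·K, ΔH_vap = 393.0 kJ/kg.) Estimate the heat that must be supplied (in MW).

liquid 68.4→80.1 °C: 20.358 kJ/kg
vaporisation at 80.1 °C: 393 kJ/kg
vapour 80.1→204 °C: 131.33 kJ/kg
Δh = 20.358 + 393 + 131.33 = 544.69 kJ/kg
Q = ṁ·Δh = 166.0 kg/min × 544.69 kJ/kg = 90419 kJ/min
|Q| = 1507 kW = 1.507 MW

Q = 1.51 MW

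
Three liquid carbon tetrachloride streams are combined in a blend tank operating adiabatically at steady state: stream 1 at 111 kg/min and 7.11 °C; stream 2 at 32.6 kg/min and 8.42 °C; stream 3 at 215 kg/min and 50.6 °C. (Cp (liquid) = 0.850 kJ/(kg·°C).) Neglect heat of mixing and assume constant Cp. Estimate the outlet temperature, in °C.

T_out = 33.3 °C

No heat crosses the boundary, so H_out = H_in.
T_out = Σ ṁᵢCp,ᵢTᵢ / Σ ṁᵢCp,ᵢ
      = 10151 / 304.81 = 33.304 °C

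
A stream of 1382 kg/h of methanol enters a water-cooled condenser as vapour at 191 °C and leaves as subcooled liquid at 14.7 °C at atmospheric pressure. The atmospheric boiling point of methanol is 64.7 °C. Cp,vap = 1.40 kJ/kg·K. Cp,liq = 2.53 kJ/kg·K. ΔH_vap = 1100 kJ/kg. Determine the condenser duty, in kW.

Q_c = 539 kW

vapour 191→64.7 °C: -176.82 kJ/kg
condensation at 64.7 °C: -1100 kJ/kg
liquid 64.7→14.7 °C: -126.5 kJ/kg
Δh = -176.82 + -1100 + -126.5 = -1403.3 kJ/kg
Q = ṁ·Δh = 1382 kg/h × -1403.3 kJ/kg = -1.9394e+06 kJ/h
|Q| = 538.72 kW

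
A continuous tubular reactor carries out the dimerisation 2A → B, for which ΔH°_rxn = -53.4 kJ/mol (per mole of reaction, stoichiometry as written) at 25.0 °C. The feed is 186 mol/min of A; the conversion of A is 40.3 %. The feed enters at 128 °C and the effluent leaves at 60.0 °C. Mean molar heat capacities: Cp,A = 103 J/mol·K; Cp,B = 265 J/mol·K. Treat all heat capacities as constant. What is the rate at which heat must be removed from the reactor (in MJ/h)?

Q_out = 194 MJ/h

Extent of reaction ξ = 0.403 × 186 / 2 = 37.479 mol/min
Reaction term: ξ·ΔH°_rxn = 37.479 × -53.4 = -2001.4 kJ/min
Sensible, feed 128→25 °C: -1973.3 kJ/min
Outlet flows (mol/min): A 111.04, B 37.479
Sensible, products 25→60.0 °C: 747.92 kJ/min
Q = ΔH = -3226.7 kJ/min = -53.779 kW
Heat removed = 193.6 MJ/h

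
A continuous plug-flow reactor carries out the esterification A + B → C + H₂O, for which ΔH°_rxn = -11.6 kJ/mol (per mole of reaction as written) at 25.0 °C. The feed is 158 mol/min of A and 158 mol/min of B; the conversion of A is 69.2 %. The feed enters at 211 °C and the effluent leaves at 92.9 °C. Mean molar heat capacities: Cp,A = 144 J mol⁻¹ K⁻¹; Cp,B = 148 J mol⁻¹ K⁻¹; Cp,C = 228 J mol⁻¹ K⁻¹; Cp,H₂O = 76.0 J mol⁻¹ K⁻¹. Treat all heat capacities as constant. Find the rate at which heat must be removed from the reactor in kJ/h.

Extent of reaction ξ = 0.692 × 158 = 109.34 mol/min
Reaction term: ξ·ΔH°_rxn = 109.34 × -11.6 = -1268.3 kJ/min
Sensible, feed 211→25 °C: -8581.3 kJ/min
Outlet flows (mol/min): A 48.664, B 48.664, C 109.34, H₂O 109.34
Sensible, products 25→92.9 °C: 3221.7 kJ/min
Q = ΔH = -6627.9 kJ/min = -110.46 kW
Heat removed = 397670 kJ/h

Q_out = 398000 kJ/h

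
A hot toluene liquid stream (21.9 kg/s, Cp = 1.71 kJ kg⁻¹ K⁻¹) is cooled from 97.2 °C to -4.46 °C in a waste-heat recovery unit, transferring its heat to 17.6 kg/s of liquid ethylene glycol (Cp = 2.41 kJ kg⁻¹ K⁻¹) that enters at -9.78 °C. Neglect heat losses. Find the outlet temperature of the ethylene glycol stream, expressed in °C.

Heat released by hot stream: Q = 21.9 × 1.71 × (97.2 − -4.46) = 3807.1 kJ/s
Energy balance on cold side (adiabatic exchanger): Q = ṁ_c·Cp_c·(T_c,out − T_c,in)
T_c,out = -9.78 + 3807.1/(17.6 × 2.41) = 79.975 °C

T_c,out = 80.0 °C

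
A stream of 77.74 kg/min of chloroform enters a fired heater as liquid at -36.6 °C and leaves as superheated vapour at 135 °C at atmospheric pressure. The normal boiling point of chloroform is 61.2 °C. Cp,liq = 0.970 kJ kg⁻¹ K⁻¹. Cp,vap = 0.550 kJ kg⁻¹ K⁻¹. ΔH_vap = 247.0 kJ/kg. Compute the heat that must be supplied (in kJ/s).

Q = 496 kJ/s

liquid -36.6→61.2 °C: 94.866 kJ/kg
vaporisation at 61.2 °C: 247 kJ/kg
vapour 61.2→135 °C: 40.59 kJ/kg
Δh = 94.866 + 247 + 40.59 = 382.46 kJ/kg
Q = ṁ·Δh = 77.74 kg/min × 382.46 kJ/kg = 29732 kJ/min
|Q| = 495.54 kW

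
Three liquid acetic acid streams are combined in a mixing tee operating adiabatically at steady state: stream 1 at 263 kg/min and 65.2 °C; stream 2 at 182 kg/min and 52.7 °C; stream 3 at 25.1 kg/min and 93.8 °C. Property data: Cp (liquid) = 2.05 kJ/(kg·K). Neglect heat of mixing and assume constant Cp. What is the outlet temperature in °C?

T_out = 61.9 °C

Adiabatic, steady state ⇒ Σ ṁᵢCp,ᵢ(T_out − Tᵢ) = 0
Σ ṁᵢCp,ᵢTᵢ = 263×2.05×65.2 + 182×2.05×52.7 + 25.1×2.05×93.8 = 59641
Σ ṁᵢCp,ᵢ = 263×2.05 + 182×2.05 + 25.1×2.05 = 963.7
T_out = 59641 / 963.7 = 61.888 °C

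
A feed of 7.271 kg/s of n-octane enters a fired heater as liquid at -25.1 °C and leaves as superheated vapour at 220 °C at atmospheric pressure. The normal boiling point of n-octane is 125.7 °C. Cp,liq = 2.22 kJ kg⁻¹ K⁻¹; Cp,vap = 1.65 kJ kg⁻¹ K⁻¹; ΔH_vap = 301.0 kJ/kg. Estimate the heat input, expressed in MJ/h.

Q = 20700 MJ/h

liquid -25.1→125.7 °C: 334.78 kJ/kg
vaporisation at 125.7 °C: 301 kJ/kg
vapour 125.7→220 °C: 155.59 kJ/kg
Δh = 334.78 + 301 + 155.59 = 791.37 kJ/kg
Q = ṁ·Δh = 7.271 kg/s × 791.37 kJ/kg = 5754.1 kJ/s
|Q| = 5754.1 kW = 20715 MJ/h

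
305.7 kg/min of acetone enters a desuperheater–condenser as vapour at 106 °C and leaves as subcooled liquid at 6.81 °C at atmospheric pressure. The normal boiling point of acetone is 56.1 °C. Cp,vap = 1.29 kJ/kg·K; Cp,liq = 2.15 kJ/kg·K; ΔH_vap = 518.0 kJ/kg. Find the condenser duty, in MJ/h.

vapour 106→56.1 °C: -64.371 kJ/kg
condensation at 56.1 °C: -518 kJ/kg
liquid 56.1→6.81 °C: -105.97 kJ/kg
Δh = -64.371 + -518 + -105.97 = -688.34 kJ/kg
Q = ṁ·Δh = 305.7 kg/min × -688.34 kJ/kg = -210430 kJ/min
|Q| = 3507.1 kW = 12626 MJ/h

Q_c = 12600 MJ/h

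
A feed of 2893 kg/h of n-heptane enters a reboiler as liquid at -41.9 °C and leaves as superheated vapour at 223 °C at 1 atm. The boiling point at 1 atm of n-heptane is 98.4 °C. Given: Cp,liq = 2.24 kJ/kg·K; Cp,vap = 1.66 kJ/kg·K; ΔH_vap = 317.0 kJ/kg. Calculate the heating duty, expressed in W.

Q = 674000 W

liquid -41.9→98.4 °C: 314.27 kJ/kg
vaporisation at 98.4 °C: 317 kJ/kg
vapour 98.4→223 °C: 206.84 kJ/kg
Δh = 314.27 + 317 + 206.84 = 838.11 kJ/kg
Q = ṁ·Δh = 2893 kg/h × 838.11 kJ/kg = 2.4246e+06 kJ/h
|Q| = 673.51 kW = 673510 W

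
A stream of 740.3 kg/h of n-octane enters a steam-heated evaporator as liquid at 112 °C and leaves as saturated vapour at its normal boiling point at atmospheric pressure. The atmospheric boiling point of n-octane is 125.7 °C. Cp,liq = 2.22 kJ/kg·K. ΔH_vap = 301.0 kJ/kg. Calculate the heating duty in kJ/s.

liquid 112→125.7 °C: 30.414 kJ/kg
vaporisation at 125.7 °C: 301 kJ/kg
Δh = 30.414 + 301 = 331.41 kJ/kg
Q = ṁ·Δh = 740.3 kg/h × 331.41 kJ/kg = 245350 kJ/h
|Q| = 68.152 kW

Q = 68.2 kJ/s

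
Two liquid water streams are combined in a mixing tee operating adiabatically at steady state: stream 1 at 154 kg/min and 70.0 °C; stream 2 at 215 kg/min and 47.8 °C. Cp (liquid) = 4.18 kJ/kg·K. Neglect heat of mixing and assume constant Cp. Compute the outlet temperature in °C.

Energy balance with Q = 0: Σ ṁᵢCp,ᵢ(T_out − Tᵢ) = 0
Σ ṁᵢCp,ᵢTᵢ = 154×4.18×70.0 + 215×4.18×47.8 = 88018
Σ ṁᵢCp,ᵢ = 154×4.18 + 215×4.18 = 1542.4
T_out = 88018 / 1542.4 = 57.065 °C

T_out = 57.1 °C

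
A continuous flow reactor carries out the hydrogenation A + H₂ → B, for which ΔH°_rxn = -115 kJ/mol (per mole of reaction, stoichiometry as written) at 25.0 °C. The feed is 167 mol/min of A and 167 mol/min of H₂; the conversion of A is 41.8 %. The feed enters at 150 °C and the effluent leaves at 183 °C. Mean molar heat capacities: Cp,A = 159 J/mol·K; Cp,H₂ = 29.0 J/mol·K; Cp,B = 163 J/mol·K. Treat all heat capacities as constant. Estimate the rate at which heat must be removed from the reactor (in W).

Extent of reaction ξ = 0.418 × 167 = 69.806 mol/min
Reaction term: ξ·ΔH°_rxn = 69.806 × -115 = -8027.7 kJ/min
Sensible, feed 150→25 °C: -3924.5 kJ/min
Outlet flows (mol/min): A 97.194, H₂ 97.194, B 69.806
Sensible, products 25→183 °C: 4684.8 kJ/min
Q = ΔH = -7267.4 kJ/min = -121.12 kW
Heat removed = 121120 W

Q_out = 121000 W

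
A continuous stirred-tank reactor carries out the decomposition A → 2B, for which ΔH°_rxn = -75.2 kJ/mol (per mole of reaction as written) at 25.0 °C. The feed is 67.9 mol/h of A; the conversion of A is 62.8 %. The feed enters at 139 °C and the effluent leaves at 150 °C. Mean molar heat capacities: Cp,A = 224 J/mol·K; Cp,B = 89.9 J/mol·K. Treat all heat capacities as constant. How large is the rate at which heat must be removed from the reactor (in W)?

Extent of reaction ξ = 0.628 × 67.9 = 42.641 mol/h
Reaction term: ξ·ΔH°_rxn = 42.641 × -75.2 = -3206.6 kJ/h
Sensible, feed 139→25 °C: -1733.9 kJ/h
Outlet flows (mol/h): A 25.259, B 85.282
Sensible, products 25→150 °C: 1665.6 kJ/h
Q = ΔH = -3274.9 kJ/h = -0.9097 kW
Heat removed = 909.7 W

Q_out = 910 W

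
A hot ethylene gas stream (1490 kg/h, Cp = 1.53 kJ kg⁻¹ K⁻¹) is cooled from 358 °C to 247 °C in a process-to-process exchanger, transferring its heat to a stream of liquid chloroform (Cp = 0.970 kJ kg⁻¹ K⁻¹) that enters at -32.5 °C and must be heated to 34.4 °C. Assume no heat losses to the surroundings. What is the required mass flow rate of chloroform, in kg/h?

ṁ_c = 3900 kg/h

Heat released by hot stream: Q = 1490 × 1.53 × (358 − 247) = 253050 kJ/h
Energy balance on cold side (adiabatic exchanger): Q = ṁ_c·Cp_c·(T_c,out − T_c,in)
ṁ_c = 253050 / [0.970 × (34.4 − -32.5)] = 3899.4 kg/h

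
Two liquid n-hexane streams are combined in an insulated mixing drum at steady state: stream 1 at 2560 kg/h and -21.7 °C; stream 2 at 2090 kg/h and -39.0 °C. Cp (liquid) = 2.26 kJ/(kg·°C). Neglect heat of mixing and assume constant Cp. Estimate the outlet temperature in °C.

No heat crosses the boundary, so H_out = H_in.
T_out = Σ ṁᵢCp,ᵢTᵢ / Σ ṁᵢCp,ᵢ
      = -309760 / 10509 = -29.476 °C

T_out = -29.5 °C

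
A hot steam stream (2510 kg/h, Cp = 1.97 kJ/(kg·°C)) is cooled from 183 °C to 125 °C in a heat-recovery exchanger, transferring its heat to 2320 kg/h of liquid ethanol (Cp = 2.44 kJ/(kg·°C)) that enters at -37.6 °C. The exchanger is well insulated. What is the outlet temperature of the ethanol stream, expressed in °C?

T_c,out = 13.1 °C

Heat released by hot stream: Q = 2510 × 1.97 × (183 − 125) = 286790 kJ/h
Energy balance on cold side (adiabatic exchanger): Q = ṁ_c·Cp_c·(T_c,out − T_c,in)
T_c,out = -37.6 + 286790/(2320 × 2.44) = 13.063 °C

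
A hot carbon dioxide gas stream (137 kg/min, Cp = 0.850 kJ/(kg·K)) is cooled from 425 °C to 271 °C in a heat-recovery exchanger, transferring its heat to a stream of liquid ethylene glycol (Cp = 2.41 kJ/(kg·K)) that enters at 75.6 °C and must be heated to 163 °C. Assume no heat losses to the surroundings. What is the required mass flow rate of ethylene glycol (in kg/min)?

Heat released by hot stream: Q = 137 × 0.850 × (425 − 271) = 17933 kJ/min
Energy balance on cold side (adiabatic exchanger): Q = ṁ_c·Cp_c·(T_c,out − T_c,in)
ṁ_c = 17933 / [2.41 × (163 − 75.6)] = 85.14 kg/min

ṁ_c = 85.1 kg/min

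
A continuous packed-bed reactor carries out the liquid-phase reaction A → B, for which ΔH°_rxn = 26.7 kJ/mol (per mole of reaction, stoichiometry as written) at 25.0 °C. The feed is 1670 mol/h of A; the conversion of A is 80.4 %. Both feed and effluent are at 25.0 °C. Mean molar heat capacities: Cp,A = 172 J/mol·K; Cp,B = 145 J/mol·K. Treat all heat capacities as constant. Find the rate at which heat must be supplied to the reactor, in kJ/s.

Extent of reaction ξ = 0.804 × 1670 = 1342.7 mol/h
Reaction term: ξ·ΔH°_rxn = 1342.7 × 26.7 = 35850 kJ/h
Q = ΔH = 35850 kJ/h = 9.9582 kW
Heat supplied = 9.9582 kJ/s

Q_in = 9.96 kJ/s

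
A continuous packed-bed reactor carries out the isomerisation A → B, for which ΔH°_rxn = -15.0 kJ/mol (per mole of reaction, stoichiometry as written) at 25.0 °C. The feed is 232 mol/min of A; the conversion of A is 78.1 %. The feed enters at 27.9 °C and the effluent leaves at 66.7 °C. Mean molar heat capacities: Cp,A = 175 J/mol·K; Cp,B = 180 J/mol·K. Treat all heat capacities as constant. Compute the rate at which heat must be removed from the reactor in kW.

Extent of reaction ξ = 0.781 × 232 = 181.19 mol/min
Reaction term: ξ·ΔH°_rxn = 181.19 × -15.0 = -2717.9 kJ/min
Sensible, feed 27.9→25 °C: -117.74 kJ/min
Outlet flows (mol/min): A 50.808, B 181.19
Sensible, products 25→66.7 °C: 1730.8 kJ/min
Q = ΔH = -1104.8 kJ/min = -18.414 kW
Heat removed = 18.414 kW

Q_out = 18.4 kW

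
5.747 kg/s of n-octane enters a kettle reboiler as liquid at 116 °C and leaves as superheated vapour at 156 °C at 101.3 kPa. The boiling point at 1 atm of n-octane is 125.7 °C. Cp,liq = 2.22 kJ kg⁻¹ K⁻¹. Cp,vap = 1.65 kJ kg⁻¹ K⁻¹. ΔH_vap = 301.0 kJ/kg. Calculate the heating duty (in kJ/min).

liquid 116→125.7 °C: 21.534 kJ/kg
vaporisation at 125.7 °C: 301 kJ/kg
vapour 125.7→156 °C: 49.995 kJ/kg
Δh = 21.534 + 301 + 49.995 = 372.53 kJ/kg
Q = ṁ·Δh = 5.747 kg/s × 372.53 kJ/kg = 2140.9 kJ/s
|Q| = 2140.9 kW = 128460 kJ/min

Q = 128000 kJ/min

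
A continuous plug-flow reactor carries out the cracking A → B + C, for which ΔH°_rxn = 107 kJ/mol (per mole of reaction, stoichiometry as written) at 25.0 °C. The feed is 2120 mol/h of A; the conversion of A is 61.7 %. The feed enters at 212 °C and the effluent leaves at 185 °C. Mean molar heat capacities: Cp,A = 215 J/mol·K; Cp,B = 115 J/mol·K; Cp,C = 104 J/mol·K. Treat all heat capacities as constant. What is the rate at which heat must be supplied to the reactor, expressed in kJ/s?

Extent of reaction ξ = 0.617 × 2120 = 1308 mol/h
Reaction term: ξ·ΔH°_rxn = 1308 × 107 = 139960 kJ/h
Sensible, feed 212→25 °C: -85235 kJ/h
Outlet flows (mol/h): A 811.96, B 1308, C 1308
Sensible, products 25→185 °C: 73765 kJ/h
Q = ΔH = 128490 kJ/h = 35.692 kW
Heat supplied = 35.692 kJ/s

Q_in = 35.7 kJ/s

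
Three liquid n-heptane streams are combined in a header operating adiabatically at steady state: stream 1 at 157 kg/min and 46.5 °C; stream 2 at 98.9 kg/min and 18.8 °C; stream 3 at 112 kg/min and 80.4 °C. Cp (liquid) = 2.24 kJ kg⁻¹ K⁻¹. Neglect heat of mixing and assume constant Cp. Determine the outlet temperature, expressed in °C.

T_out = 49.4 °C

No heat crosses the boundary, so H_out = H_in.
T_out = Σ ṁᵢCp,ᵢTᵢ / Σ ṁᵢCp,ᵢ
      = 40689 / 824.1 = 49.374 °C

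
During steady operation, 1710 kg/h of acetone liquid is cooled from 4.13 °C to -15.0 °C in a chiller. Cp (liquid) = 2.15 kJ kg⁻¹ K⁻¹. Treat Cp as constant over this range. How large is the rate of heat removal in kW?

Q_c = 19.5 kW

Q = ṁ·Cp·ΔT = 1710 × 2.15 × (-15.0 − 4.13) = -70331 kJ/h
Converting: 70331 / 3600 s = 19.537 kW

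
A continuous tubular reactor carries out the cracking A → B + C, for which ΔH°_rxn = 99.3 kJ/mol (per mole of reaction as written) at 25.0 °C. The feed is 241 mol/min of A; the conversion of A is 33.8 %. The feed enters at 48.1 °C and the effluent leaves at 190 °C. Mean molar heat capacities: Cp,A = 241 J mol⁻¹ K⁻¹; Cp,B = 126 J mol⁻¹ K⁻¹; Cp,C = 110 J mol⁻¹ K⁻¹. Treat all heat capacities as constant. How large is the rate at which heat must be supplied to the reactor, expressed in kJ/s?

Extent of reaction ξ = 0.338 × 241 = 81.458 mol/min
Reaction term: ξ·ΔH°_rxn = 81.458 × 99.3 = 8088.8 kJ/min
Sensible, feed 48.1→25 °C: -1341.7 kJ/min
Outlet flows (mol/min): A 159.54, B 81.458, C 81.458
Sensible, products 25→190 °C: 9516.2 kJ/min
Q = ΔH = 16263 kJ/min = 271.05 kW
Heat supplied = 271.05 kJ/s

Q_in = 271 kJ/s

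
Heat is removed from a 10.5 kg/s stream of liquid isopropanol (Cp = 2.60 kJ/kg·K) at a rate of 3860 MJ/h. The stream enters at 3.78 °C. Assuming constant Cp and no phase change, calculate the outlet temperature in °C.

T_out = -35.5 °C

Q = 3860 MJ/h = 1072.2 kJ/s
ΔT = Q/(ṁ·Cp) = 1072.2/(10.5×2.60) = 39.276 K
T_out = 3.78 − 39.276 = -35.496 °C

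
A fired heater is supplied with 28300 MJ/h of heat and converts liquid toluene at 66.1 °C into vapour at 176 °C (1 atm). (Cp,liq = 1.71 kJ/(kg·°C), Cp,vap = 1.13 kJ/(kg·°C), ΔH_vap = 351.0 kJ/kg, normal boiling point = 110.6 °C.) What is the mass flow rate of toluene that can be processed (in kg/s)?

ṁ = 15.7 kg/s

Δh = 1.71×(110.6−66.1) + 351.0 + 1.13×(176−110.6) = 501 kJ/kg
Q = 28300 MJ/h = 7861.1 kJ/s = 7861.1 kJ/s
ṁ = Q/Δh = 7861.1 / 501 = 15.691 kg/s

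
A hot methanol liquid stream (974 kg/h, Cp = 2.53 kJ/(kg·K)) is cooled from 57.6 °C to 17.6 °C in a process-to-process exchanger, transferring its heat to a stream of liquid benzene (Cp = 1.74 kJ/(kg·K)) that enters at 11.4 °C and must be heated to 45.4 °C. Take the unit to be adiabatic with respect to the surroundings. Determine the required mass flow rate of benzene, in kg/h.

ṁ_c = 1670 kg/h

Heat released by hot stream: Q = 974 × 2.53 × (57.6 − 17.6) = 98569 kJ/h
Energy balance on cold side (adiabatic exchanger): Q = ṁ_c·Cp_c·(T_c,out − T_c,in)
ṁ_c = 98569 / [1.74 × (45.4 − 11.4)] = 1666.1 kg/h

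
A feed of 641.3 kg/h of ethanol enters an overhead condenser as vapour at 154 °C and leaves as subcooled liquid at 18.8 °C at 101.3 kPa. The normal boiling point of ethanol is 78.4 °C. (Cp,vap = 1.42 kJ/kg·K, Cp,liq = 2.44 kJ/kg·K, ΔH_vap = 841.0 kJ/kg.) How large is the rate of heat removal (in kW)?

vapour 154→78.4 °C: -107.35 kJ/kg
condensation at 78.4 °C: -841 kJ/kg
liquid 78.4→18.8 °C: -145.42 kJ/kg
Δh = -107.35 + -841 + -145.42 = -1093.8 kJ/kg
Q = ṁ·Δh = 641.3 kg/h × -1093.8 kJ/kg = -701440 kJ/h
|Q| = 194.84 kW

Q_c = 195 kW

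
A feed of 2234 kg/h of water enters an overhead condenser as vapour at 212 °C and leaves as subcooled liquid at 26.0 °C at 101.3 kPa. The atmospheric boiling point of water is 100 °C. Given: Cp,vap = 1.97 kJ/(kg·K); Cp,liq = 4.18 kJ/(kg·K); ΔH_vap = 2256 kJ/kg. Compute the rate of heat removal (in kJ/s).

Q_c = 1730 kJ/s

vapour 212→100 °C: -220.64 kJ/kg
condensation at 100 °C: -2256 kJ/kg
liquid 100→26.0 °C: -309.32 kJ/kg
Δh = -220.64 + -2256 + -309.32 = -2786 kJ/kg
Q = ṁ·Δh = 2234 kg/h × -2786 kJ/kg = -6.2238e+06 kJ/h
|Q| = 1728.8 kW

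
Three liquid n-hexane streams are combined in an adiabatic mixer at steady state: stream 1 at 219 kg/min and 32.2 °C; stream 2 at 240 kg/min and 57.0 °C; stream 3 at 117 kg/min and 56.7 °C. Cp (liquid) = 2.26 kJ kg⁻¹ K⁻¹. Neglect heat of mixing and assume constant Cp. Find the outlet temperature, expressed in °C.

No heat crosses the boundary, so H_out = H_in.
T_out = Σ ṁᵢCp,ᵢTᵢ / Σ ṁᵢCp,ᵢ
      = 61846 / 1301.8 = 47.51 °C

T_out = 47.5 °C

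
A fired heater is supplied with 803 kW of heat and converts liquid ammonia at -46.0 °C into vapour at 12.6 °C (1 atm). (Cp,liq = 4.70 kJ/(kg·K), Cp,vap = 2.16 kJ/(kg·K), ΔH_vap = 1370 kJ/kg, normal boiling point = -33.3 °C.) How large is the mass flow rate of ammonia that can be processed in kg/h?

Δh = 4.70×(-33.3−-46.0) + 1370 + 2.16×(12.6−-33.3) = 1528.8 kJ/kg
Q = 803 kW = 803 kJ/s = 2.8908e+06 kJ/h
ṁ = Q/Δh = 2.8908e+06 / 1528.8 = 1890.9 kg/h

ṁ = 1890 kg/h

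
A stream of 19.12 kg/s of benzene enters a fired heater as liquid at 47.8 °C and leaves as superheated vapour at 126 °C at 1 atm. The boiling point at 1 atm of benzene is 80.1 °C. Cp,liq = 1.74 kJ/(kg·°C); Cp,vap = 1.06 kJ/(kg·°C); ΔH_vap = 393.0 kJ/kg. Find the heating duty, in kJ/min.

liquid 47.8→80.1 °C: 56.202 kJ/kg
vaporisation at 80.1 °C: 393 kJ/kg
vapour 80.1→126 °C: 48.654 kJ/kg
Δh = 56.202 + 393 + 48.654 = 497.86 kJ/kg
Q = ṁ·Δh = 19.12 kg/s × 497.86 kJ/kg = 9519 kJ/s
|Q| = 9519 kW = 571140 kJ/min

Q = 571000 kJ/min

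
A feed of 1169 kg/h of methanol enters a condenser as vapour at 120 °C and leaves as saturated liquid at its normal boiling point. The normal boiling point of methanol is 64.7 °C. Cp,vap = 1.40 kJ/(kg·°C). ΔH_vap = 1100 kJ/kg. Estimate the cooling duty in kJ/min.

Q_c = 22900 kJ/min

vapour 120→64.7 °C: -77.42 kJ/kg
condensation at 64.7 °C: -1100 kJ/kg
Δh = -77.42 + -1100 = -1177.4 kJ/kg
Q = ṁ·Δh = 1169 kg/h × -1177.4 kJ/kg = -1.3764e+06 kJ/h
|Q| = 382.33 kW = 22940 kJ/min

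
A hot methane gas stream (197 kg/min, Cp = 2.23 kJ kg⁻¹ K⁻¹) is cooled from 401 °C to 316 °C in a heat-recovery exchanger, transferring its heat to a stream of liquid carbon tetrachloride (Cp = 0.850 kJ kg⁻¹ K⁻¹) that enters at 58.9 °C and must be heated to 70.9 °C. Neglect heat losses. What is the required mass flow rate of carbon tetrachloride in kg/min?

ṁ_c = 3660 kg/min

Heat released by hot stream: Q = 197 × 2.23 × (401 − 316) = 37341 kJ/min
Energy balance on cold side (adiabatic exchanger): Q = ṁ_c·Cp_c·(T_c,out − T_c,in)
ṁ_c = 37341 / [0.850 × (70.9 − 58.9)] = 3660.9 kg/min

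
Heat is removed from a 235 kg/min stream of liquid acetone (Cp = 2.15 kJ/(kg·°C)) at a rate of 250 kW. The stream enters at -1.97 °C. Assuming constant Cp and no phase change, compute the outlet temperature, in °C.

Q = 250 kW = 15000 kJ/min
ΔT = Q/(ṁ·Cp) = 15000/(235×2.15) = 29.688 K
T_out = -1.97 − 29.688 = -31.658 °C

T_out = -31.7 °C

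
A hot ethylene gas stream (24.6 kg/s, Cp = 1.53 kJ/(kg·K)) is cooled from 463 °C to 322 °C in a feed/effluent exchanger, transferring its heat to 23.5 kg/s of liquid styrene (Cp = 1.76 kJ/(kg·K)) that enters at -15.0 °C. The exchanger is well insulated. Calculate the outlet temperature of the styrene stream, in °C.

Heat released by hot stream: Q = 24.6 × 1.53 × (463 − 322) = 5307 kJ/s
Energy balance on cold side (adiabatic exchanger): Q = ṁ_c·Cp_c·(T_c,out − T_c,in)
T_c,out = -15.0 + 5307/(23.5 × 1.76) = 113.31 °C

T_c,out = 113 °C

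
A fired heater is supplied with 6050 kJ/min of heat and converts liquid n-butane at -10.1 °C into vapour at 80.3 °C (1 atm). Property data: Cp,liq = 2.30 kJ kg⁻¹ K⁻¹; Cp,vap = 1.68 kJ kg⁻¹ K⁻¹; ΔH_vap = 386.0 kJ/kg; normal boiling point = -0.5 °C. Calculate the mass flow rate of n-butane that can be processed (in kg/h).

Δh = 2.30×(-0.5−-10.1) + 386.0 + 1.68×(80.3−-0.5) = 543.82 kJ/kg
Q = 6050 kJ/min = 100.83 kJ/s = 363000 kJ/h
ṁ = Q/Δh = 363000 / 543.82 = 667.5 kg/h

ṁ = 667 kg/h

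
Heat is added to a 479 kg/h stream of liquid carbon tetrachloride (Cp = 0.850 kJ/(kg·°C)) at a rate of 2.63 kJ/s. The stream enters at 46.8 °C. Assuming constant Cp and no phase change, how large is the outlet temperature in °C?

T_out = 70.1 °C

Q = 2.63 kJ/s = 9468 kJ/h
ΔT = Q/(ṁ·Cp) = 9468/(479×0.850) = 23.254 K
T_out = 46.8 + 23.254 = 70.054 °C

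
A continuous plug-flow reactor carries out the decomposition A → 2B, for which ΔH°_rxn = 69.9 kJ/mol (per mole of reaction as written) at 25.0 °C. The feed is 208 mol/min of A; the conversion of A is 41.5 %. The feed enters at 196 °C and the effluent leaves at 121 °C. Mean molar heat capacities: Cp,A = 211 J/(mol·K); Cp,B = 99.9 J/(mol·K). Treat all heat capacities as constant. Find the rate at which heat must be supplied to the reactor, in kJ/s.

Q_in = 44.2 kJ/s

Extent of reaction ξ = 0.415 × 208 = 86.32 mol/min
Reaction term: ξ·ΔH°_rxn = 86.32 × 69.9 = 6033.8 kJ/min
Sensible, feed 196→25 °C: -7504.8 kJ/min
Outlet flows (mol/min): A 121.68, B 172.64
Sensible, products 25→121 °C: 4120.4 kJ/min
Q = ΔH = 2649.4 kJ/min = 44.156 kW
Heat supplied = 44.156 kJ/s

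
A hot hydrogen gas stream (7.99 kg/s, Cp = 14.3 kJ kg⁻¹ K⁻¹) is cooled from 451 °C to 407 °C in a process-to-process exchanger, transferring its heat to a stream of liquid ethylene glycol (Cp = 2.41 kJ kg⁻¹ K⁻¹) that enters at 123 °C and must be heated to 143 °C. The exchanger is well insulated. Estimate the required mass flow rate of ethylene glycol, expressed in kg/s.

Heat released by hot stream: Q = 7.99 × 14.3 × (451 − 407) = 5027.3 kJ/s
Energy balance on cold side (adiabatic exchanger): Q = ṁ_c·Cp_c·(T_c,out − T_c,in)
ṁ_c = 5027.3 / [2.41 × (143 − 123)] = 104.3 kg/s

ṁ_c = 104 kg/s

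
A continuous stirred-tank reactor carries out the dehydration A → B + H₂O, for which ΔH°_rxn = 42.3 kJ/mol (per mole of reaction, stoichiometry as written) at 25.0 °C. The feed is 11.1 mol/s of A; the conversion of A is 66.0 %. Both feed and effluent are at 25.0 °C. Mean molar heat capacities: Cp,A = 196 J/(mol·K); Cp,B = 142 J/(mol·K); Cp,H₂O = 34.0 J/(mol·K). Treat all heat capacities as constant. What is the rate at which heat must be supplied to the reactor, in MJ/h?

Q_in = 1120 MJ/h

Extent of reaction ξ = 0.660 × 11.1 = 7.326 mol/s
Reaction term: ξ·ΔH°_rxn = 7.326 × 42.3 = 309.89 kJ/s
Q = ΔH = 309.89 kJ/s = 309.89 kW
Heat supplied = 1115.6 MJ/h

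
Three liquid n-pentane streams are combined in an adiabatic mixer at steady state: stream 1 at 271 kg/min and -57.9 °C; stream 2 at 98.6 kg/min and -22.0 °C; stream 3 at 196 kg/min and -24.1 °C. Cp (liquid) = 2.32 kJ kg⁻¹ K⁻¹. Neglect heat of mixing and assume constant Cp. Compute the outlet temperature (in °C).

No heat crosses the boundary, so H_out = H_in.
Σ ṁᵢCp,ᵢTᵢ = 271×2.32×-57.9 + 98.6×2.32×-22.0 + 196×2.32×-24.1 = -52394
Σ ṁᵢCp,ᵢ = 271×2.32 + 98.6×2.32 + 196×2.32 = 1312.2
T_out = -52394 / 1312.2 = -39.929 °C

T_out = -39.9 °C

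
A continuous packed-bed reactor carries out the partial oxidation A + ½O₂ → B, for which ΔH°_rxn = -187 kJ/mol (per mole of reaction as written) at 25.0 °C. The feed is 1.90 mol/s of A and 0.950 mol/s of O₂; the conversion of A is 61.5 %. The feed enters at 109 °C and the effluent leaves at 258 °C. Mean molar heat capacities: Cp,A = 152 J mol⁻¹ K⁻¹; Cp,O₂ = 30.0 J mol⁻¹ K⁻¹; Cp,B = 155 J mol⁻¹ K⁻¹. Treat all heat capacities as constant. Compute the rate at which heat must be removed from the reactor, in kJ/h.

Q_out = 628000 kJ/h

Extent of reaction ξ = 0.615 × 1.90 = 1.1685 mol/s
Reaction term: ξ·ΔH°_rxn = 1.1685 × -187 = -218.51 kJ/s
Sensible, feed 109→25 °C: -26.653 kJ/s
Outlet flows (mol/s): A 0.7315, O₂ 0.36575, B 1.1685
Sensible, products 25→258 °C: 70.664 kJ/s
Q = ΔH = -174.5 kJ/s = -174.5 kW
Heat removed = 628200 kJ/h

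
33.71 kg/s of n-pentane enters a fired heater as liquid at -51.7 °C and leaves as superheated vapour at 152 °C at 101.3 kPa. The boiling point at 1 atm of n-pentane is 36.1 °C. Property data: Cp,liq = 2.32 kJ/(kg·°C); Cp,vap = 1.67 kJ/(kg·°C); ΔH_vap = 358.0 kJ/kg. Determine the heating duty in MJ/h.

liquid -51.7→36.1 °C: 203.7 kJ/kg
vaporisation at 36.1 °C: 358 kJ/kg
vapour 36.1→152 °C: 193.55 kJ/kg
Δh = 203.7 + 358 + 193.55 = 755.25 kJ/kg
Q = ṁ·Δh = 33.71 kg/s × 755.25 kJ/kg = 25459 kJ/s
|Q| = 25459 kW = 91654 MJ/h

Q = 91700 MJ/h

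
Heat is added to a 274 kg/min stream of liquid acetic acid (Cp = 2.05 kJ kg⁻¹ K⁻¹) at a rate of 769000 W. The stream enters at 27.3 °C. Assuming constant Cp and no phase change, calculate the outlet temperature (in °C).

Q = 769000 W = 46140 kJ/min
ΔT = Q/(ṁ·Cp) = 46140/(274×2.05) = 82.143 K
T_out = 27.3 + 82.143 = 109.44 °C

T_out = 109 °C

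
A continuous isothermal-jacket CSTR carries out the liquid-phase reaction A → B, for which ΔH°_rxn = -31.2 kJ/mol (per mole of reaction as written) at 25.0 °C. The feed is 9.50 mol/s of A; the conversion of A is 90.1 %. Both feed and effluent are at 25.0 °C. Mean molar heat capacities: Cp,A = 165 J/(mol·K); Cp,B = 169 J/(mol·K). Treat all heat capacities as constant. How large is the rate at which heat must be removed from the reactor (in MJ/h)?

Extent of reaction ξ = 0.901 × 9.50 = 8.5595 mol/s
Reaction term: ξ·ΔH°_rxn = 8.5595 × -31.2 = -267.06 kJ/s
Q = ΔH = -267.06 kJ/s = -267.06 kW
Heat removed = 961.4 MJ/h

Q_out = 961 MJ/h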